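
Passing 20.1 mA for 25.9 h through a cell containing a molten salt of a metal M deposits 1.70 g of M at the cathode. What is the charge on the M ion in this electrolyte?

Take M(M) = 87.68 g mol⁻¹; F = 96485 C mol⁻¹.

Q = I·t = 0.02010 A × 93240 s = 1874 C, so n(e⁻) = 1874/96485 = 0.01942 mol.
n(M) deposited = 1.70 / 87.68 = 0.01939 mol.
Electrons per atom = n(e⁻)/n(M) = 0.01942 / 0.01939 = 1.00 ≈ 1, so the ion is M⁺.

+1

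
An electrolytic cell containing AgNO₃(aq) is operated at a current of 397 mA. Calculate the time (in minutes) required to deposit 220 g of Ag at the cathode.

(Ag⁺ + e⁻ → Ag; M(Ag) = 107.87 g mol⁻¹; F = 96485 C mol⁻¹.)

n(Ag) = m/M = 220 / 107.87 = 2.039 mol.
Each Ag atom requires 1 electron, so n(e⁻) = 1 × 2.039 = 2.039 mol.
Q = n(e⁻)·F = 2.039 × 96485 = 196800 C.
t = Q/I = 196800 / 0.3970 A = 495700 s = 8260 min.

8260 min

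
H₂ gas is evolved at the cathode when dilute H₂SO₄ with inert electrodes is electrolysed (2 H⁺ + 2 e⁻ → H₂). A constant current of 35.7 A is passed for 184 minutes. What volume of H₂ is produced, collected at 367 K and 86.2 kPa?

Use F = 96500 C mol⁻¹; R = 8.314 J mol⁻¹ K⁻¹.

72.3 L

Q = I·t = 35.70 A × 11040 s = 394100 C.
n(e⁻) = Q/F = 394100 / 96500 = 4.084 mol.
2 electrons are transferred per H₂ molecule, so n(H₂) = 4.084 / 2 = 2.042 mol.
V = nRT/P = (2.042 × 8.314 × 367) / (86.2 × 10³ Pa) = 0.0723 m³ = 72.3 L.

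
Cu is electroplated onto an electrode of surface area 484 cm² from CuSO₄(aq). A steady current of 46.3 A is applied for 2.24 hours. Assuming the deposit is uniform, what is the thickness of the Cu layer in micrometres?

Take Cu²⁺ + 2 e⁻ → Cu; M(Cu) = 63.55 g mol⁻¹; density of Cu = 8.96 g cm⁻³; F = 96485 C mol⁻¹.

284 μm

Q = I·t = 46.30 × 8064.0 = 373400 C; n(e⁻) = 3.870 mol.
n(Cu) = n(e⁻)/2 = 1.935 mol, so m = 1.935 × 63.55 = 123.0 g.
Volume = m/ρ = 123.0 / 8.96 = 13.72 cm³.
Thickness = V/A = 13.72 / 484 = 0.0284 cm = 284 μm.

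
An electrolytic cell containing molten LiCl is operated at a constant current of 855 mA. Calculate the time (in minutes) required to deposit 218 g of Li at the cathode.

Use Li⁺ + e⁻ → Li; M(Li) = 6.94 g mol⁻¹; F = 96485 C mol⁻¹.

59100 min

n(Li) = m/M = 218 / 6.94 = 31.41 mol.
Each Li atom requires 1 electron, so n(e⁻) = 1 × 31.41 = 31.41 mol.
Q = n(e⁻)·F = 31.41 × 96485 = 3031000 C.
t = Q/I = 3031000 / 0.8550 A = 3545000 s = 59100 min.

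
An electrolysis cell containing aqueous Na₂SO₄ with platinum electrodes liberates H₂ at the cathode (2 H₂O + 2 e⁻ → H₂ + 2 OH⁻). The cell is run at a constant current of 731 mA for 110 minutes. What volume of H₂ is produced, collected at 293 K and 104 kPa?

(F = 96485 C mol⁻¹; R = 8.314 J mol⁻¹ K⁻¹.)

Q = I·t = 0.7310 A × 6600.0 s = 4825 C.
n(e⁻) = Q/F = 4825 / 96485 = 0.05000 mol.
2 electrons are transferred per H₂ molecule, so n(H₂) = 0.05000 / 2 = 0.02500 mol.
V = nRT/P = (0.02500 × 8.314 × 293) / (104 × 10³ Pa) = 5.86 × 10⁻⁴ m³ = 0.586 L.

0.586 L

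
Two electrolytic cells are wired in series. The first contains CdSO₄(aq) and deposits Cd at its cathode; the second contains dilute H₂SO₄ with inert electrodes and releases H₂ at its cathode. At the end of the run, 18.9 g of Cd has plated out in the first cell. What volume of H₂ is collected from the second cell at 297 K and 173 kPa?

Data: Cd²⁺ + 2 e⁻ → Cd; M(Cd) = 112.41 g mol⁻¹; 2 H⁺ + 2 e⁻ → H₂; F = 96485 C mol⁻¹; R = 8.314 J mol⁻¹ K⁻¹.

n(Cd) = 18.9 / 112.41 = 0.1681 mol, so n(e⁻) = 2 × 0.1681 = 0.3363 mol.
The cells are in series, so the same 0.3363 mol of electrons passes through the second cell.
2 H⁺ + 2 e⁻ → H₂ — 2 mol e⁻ per mol H₂, so n(H₂) = 0.3363/2 = 0.1681 mol.
V = nRT/P = (0.1681 × 8.314 × 297) / (173 × 10³) = 0.00240 m³ = 2.40 L.

2.40 L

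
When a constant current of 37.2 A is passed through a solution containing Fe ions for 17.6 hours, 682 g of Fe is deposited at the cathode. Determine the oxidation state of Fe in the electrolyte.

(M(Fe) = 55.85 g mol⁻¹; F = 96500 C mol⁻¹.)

Q = I·t = 37.20 A × 63360 s = 2357000 C, so n(e⁻) = 2357000/96500 = 24.42 mol.
n(Fe) deposited = 682 / 55.85 = 12.21 mol.
Electrons per atom = n(e⁻)/n(Fe) = 24.42 / 12.21 = 2.00 ≈ 2, so the ion is Fe²⁺.

+2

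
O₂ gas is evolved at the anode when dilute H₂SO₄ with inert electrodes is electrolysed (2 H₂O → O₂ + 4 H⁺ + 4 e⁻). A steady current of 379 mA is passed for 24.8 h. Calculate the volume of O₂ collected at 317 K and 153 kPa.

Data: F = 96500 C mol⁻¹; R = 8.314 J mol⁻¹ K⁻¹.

Q = I·t = 0.3790 A × 89280 s = 33840 C.
n(e⁻) = Q/F = 33840 / 96500 = 0.3506 mol.
4 electrons are transferred per O₂ molecule, so n(O₂) = 0.3506 / 4 = 0.08766 mol.
V = nRT/P = (0.08766 × 8.314 × 317) / (153 × 10³ Pa) = 0.00151 m³ = 1.51 L.

1.51 L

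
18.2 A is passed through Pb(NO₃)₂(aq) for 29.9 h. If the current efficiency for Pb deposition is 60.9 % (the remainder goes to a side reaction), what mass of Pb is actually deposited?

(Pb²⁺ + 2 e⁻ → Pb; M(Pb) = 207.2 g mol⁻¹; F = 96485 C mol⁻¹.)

Q = I·t = 18.20 × 107640 = 1959000 C.
n(e⁻) = 1959000/96485 = 20.30 mol; theoretically n(Pb) = 20.30/2 = 10.15 mol, m_theo = 2104 g.
At 60.9 % efficiency, m_actual = 0.609 × 2104 = 1280 g.

1280 g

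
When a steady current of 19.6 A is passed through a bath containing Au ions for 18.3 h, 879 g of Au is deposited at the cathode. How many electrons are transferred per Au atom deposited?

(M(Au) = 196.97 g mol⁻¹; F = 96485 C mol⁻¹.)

3

Q = I·t = 19.60 A × 65880 s = 1291000 C, so n(e⁻) = 1291000/96485 = 13.38 mol.
n(Au) deposited = 879 / 196.97 = 4.463 mol.
Electrons per atom = n(e⁻)/n(Au) = 13.38 / 4.463 = 3.00 ≈ 3, so the ion is Au³⁺.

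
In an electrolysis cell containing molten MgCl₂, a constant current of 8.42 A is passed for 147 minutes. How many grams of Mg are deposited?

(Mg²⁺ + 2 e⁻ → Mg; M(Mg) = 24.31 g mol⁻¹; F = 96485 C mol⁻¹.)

Q = I·t = 8.420 A × 8820.0 s = 74260 C.
n(e⁻) = Q/F = 74260 / 96485 = 0.7697 mol.
Mg²⁺ + 2 e⁻ → Mg, so n(Mg) = n(e⁻)/2 = 0.3848 mol.
m = n·M = 0.3848 × 24.31 = 9.36 g.

9.36 g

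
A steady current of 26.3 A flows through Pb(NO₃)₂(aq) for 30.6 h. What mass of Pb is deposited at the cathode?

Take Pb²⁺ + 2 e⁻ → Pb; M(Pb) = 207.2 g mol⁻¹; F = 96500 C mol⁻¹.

3110 g

Q = I·t = 26.30 A × 110160 s = 2897000 C.
n(e⁻) = Q/F = 2897000 / 96500 = 30.02 mol.
Pb²⁺ + 2 e⁻ → Pb, so n(Pb) = n(e⁻)/2 = 15.01 mol.
m = n·M = 15.01 × 207.2 = 3110 g.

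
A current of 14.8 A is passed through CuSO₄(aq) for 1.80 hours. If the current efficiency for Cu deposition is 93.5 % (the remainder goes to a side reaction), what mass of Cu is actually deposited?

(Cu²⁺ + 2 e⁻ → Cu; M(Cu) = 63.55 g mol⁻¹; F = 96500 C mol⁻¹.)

Q = I·t = 14.80 × 6480.0 = 95900 C.
n(e⁻) = 95900/96500 = 0.9938 mol; theoretically n(Cu) = 0.9938/2 = 0.4969 mol, m_theo = 31.58 g.
At 93.5 % efficiency, m_actual = 0.935 × 31.58 = 29.5 g.

29.5 g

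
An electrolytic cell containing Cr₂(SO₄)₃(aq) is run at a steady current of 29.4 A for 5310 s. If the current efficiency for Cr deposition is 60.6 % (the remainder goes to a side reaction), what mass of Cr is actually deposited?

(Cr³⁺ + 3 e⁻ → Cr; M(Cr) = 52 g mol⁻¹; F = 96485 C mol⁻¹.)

Q = I·t = 29.40 × 5310.0 = 156100 C.
n(e⁻) = 156100/96485 = 1.618 mol; theoretically n(Cr) = 1.618/3 = 0.5393 mol, m_theo = 28.05 g.
At 60.6 % efficiency, m_actual = 0.606 × 28.05 = 17.0 g.

17.0 g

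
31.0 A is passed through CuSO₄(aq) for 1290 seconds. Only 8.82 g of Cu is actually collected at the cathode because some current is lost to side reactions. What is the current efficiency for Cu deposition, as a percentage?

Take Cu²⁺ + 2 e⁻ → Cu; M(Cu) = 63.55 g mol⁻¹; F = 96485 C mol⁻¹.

Q = I·t = 31.00 × 1290.0 = 39990 C; n(e⁻) = 39990/96485 = 0.4145 mol.
Theoretical n(Cu) = n(e⁻)/2 = 0.2072 mol, i.e. m_theo = 0.2072 × 63.55 = 13.17 g.
Efficiency = m_actual / m_theo = 8.82 / 13.17 = 67.0 %.

67.0 %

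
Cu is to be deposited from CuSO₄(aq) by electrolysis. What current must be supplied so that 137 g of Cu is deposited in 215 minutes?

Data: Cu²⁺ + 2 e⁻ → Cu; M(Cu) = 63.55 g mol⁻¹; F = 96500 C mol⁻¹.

32.3 A

n(Cu) = 137 / 63.55 = 2.156 mol.
n(e⁻) = 2 × 2.156 = 4.312 mol.
Q = n(e⁻)·F = 4.312 × 96500 = 416100 C.
I = Q/t = 416100 / 12900 s = 32.3 A.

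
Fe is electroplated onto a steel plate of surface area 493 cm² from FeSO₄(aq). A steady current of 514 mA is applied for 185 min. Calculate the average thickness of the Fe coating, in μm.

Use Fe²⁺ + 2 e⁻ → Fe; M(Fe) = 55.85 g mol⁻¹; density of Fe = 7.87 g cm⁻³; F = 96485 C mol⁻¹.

Q = I·t = 0.5140 × 11100 = 5705 C; n(e⁻) = 0.05913 mol.
n(Fe) = n(e⁻)/2 = 0.02957 mol, so m = 0.02957 × 55.85 = 1.651 g.
Volume = m/ρ = 1.651 / 7.87 = 0.2098 cm³.
Thickness = V/A = 0.2098 / 493 = 4.26 × 10⁻⁴ cm = 4.26 μm.

4.26 μm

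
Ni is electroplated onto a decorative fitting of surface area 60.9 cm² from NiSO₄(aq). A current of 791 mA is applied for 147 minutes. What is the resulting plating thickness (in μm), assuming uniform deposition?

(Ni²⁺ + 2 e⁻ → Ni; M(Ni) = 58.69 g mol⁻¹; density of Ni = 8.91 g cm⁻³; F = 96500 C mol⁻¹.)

39.1 μm

Q = I·t = 0.7910 × 8820.0 = 6977 C; n(e⁻) = 0.07230 mol.
n(Ni) = n(e⁻)/2 = 0.03615 mol, so m = 0.03615 × 58.69 = 2.122 g.
Volume = m/ρ = 2.122 / 8.91 = 0.2381 cm³.
Thickness = V/A = 0.2381 / 60.9 = 0.00391 cm = 39.1 μm.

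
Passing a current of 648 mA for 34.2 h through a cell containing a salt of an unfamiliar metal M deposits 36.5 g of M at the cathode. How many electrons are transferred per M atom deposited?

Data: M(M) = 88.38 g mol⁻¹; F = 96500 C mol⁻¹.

2

Q = I·t = 0.6480 A × 123120 s = 79780 C, so n(e⁻) = 79780/96500 = 0.8268 mol.
n(M) deposited = 36.5 / 88.38 = 0.4130 mol.
Electrons per atom = n(e⁻)/n(M) = 0.8268 / 0.4130 = 2.00 ≈ 2, so the ion is M²⁺.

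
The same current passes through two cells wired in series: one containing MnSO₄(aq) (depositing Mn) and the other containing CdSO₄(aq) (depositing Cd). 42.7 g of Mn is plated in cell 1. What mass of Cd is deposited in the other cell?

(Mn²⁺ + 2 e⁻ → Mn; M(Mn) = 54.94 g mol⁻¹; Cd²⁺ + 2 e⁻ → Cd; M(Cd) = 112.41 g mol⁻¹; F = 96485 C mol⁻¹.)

87.4 g

n(Mn) = 42.7 / 54.94 = 0.7772 mol.
Since Mn²⁺ + 2 e⁻ → Mn, n(e⁻) passed = 2 × 0.7772 = 1.554 mol.
Cells in series carry the same charge, so the same 1.554 mol of electrons passes through cell 2.
Cd²⁺ + 2 e⁻ → Cd, so n(Cd) = 1.554 / 2 = 0.7772 mol.
m(Cd) = 0.7772 × 112.41 = 87.4 g.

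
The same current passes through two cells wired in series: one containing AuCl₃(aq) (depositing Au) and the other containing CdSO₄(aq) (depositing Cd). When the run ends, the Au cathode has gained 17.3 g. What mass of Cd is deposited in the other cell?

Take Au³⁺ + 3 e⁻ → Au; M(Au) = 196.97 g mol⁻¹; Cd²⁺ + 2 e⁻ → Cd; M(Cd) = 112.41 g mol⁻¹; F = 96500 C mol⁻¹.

14.8 g

n(Au) = 17.3 / 196.97 = 0.08783 mol.
Since Au³⁺ + 3 e⁻ → Au, n(e⁻) passed = 3 × 0.08783 = 0.2635 mol.
Cells in series carry the same charge, so the same 0.2635 mol of electrons passes through cell 2.
Cd²⁺ + 2 e⁻ → Cd, so n(Cd) = 0.2635 / 2 = 0.1317 mol.
m(Cd) = 0.1317 × 112.41 = 14.8 g.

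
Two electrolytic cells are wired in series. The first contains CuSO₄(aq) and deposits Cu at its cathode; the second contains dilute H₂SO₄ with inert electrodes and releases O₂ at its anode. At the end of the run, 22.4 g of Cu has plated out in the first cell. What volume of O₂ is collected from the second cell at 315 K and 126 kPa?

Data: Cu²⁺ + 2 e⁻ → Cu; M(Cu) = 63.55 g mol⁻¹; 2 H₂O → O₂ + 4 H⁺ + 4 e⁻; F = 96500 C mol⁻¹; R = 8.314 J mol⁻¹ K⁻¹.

n(Cu) = 22.4 / 63.55 = 0.3525 mol, so n(e⁻) = 2 × 0.3525 = 0.7050 mol.
The cells are in series, so the same 0.7050 mol of electrons passes through the second cell.
2 H₂O → O₂ + 4 H⁺ + 4 e⁻ — 4 mol e⁻ per mol O₂, so n(O₂) = 0.7050/4 = 0.1762 mol.
V = nRT/P = (0.1762 × 8.314 × 315) / (126 × 10³) = 0.00366 m³ = 3.66 L.

3.66 L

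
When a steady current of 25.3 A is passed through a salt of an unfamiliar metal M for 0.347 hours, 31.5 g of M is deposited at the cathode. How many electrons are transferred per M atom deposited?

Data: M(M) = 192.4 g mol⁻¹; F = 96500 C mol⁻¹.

Q = I·t = 25.30 A × 1249.2 s = 31600 C, so n(e⁻) = 31600/96500 = 0.3275 mol.
n(M) deposited = 31.5 / 192.4 = 0.1637 mol.
Electrons per atom = n(e⁻)/n(M) = 0.3275 / 0.1637 = 2.00 ≈ 2, so the ion is M²⁺.

2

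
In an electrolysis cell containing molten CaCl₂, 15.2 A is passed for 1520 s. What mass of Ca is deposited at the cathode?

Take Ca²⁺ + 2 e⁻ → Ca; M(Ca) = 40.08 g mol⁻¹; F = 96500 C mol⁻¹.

4.80 g

Q = I·t = 15.20 A × 1520.0 s = 23100 C.
n(e⁻) = Q/F = 23100 / 96500 = 0.2394 mol.
Ca²⁺ + 2 e⁻ → Ca, so n(Ca) = n(e⁻)/2 = 0.1197 mol.
m = n·M = 0.1197 × 40.08 = 4.80 g.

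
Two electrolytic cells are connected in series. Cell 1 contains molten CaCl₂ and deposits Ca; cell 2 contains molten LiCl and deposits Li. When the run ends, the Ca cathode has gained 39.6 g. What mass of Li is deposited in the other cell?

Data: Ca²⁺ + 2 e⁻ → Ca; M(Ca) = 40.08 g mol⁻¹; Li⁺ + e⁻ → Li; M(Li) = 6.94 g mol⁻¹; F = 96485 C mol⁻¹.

13.7 g

n(Ca) = 39.6 / 40.08 = 0.9880 mol.
Since Ca²⁺ + 2 e⁻ → Ca, n(e⁻) passed = 2 × 0.9880 = 1.976 mol.
Cells in series carry the same charge, so the same 1.976 mol of electrons passes through cell 2.
Li⁺ + e⁻ → Li, so n(Li) = 1.976 / 1 = 1.976 mol.
m(Li) = 1.976 × 6.94 = 13.7 g.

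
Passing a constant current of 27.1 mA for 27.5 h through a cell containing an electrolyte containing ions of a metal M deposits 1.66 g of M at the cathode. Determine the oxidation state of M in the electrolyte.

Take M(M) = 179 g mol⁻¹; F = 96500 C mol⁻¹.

+3

Q = I·t = 0.02710 A × 99000 s = 2683 C, so n(e⁻) = 2683/96500 = 0.02780 mol.
n(M) deposited = 1.66 / 179 = 0.009274 mol.
Electrons per atom = n(e⁻)/n(M) = 0.02780 / 0.009274 = 3.00 ≈ 3, so the ion is M³⁺.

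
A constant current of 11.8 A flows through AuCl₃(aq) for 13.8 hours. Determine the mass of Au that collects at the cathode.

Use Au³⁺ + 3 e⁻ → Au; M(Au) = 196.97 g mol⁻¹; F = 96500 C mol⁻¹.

399 g

Q = I·t = 11.80 A × 49680 s = 586200 C.
n(e⁻) = Q/F = 586200 / 96500 = 6.075 mol.
Au³⁺ + 3 e⁻ → Au, so n(Au) = n(e⁻)/3 = 2.025 mol.
m = n·M = 2.025 × 196.97 = 399 g.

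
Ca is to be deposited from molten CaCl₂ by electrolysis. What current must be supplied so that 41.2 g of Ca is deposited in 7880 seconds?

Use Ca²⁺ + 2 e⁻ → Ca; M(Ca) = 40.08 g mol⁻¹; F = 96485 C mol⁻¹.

n(Ca) = 41.2 / 40.08 = 1.028 mol.
n(e⁻) = 2 × 1.028 = 2.056 mol.
Q = n(e⁻)·F = 2.056 × 96485 = 198400 C.
I = Q/t = 198400 / 7880.0 s = 25.2 A.

25.2 A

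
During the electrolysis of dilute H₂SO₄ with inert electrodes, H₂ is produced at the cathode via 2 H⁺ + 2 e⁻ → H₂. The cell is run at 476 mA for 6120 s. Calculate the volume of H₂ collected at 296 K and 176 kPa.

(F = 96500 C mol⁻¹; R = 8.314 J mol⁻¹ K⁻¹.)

Q = I·t = 0.4760 A × 6120.0 s = 2913 C.
n(e⁻) = Q/F = 2913 / 96500 = 0.03019 mol.
2 electrons are transferred per H₂ molecule, so n(H₂) = 0.03019 / 2 = 0.01509 mol.
V = nRT/P = (0.01509 × 8.314 × 296) / (176 × 10³ Pa) = 2.11 × 10⁻⁴ m³ = 0.211 L.

0.211 L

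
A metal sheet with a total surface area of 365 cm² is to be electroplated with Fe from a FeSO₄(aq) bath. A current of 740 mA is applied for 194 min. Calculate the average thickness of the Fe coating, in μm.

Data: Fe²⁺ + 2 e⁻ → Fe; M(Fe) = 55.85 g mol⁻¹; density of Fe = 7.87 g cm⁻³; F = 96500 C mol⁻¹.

Q = I·t = 0.7400 × 11640 = 8614 C; n(e⁻) = 0.08926 mol.
n(Fe) = n(e⁻)/2 = 0.04463 mol, so m = 0.04463 × 55.85 = 2.493 g.
Volume = m/ρ = 2.493 / 7.87 = 0.3167 cm³.
Thickness = V/A = 0.3167 / 365 = 8.68 × 10⁻⁴ cm = 8.68 μm.

8.68 μm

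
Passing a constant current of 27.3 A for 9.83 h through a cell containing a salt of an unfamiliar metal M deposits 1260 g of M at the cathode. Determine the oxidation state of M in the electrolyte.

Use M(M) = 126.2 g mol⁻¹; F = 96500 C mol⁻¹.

+1

Q = I·t = 27.30 A × 35388 s = 966100 C, so n(e⁻) = 966100/96500 = 10.01 mol.
n(M) deposited = 1260 / 126.2 = 9.984 mol.
Electrons per atom = n(e⁻)/n(M) = 10.01 / 9.984 = 1.00 ≈ 1, so the ion is M⁺.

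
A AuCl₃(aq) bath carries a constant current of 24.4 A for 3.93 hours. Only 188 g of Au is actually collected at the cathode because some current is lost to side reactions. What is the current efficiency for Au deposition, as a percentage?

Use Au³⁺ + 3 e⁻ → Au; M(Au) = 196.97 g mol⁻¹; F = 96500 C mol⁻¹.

80.0 %

Q = I·t = 24.40 × 14148 = 345200 C; n(e⁻) = 345200/96500 = 3.577 mol.
Theoretical n(Au) = n(e⁻)/3 = 1.192 mol, i.e. m_theo = 1.192 × 196.97 = 234.9 g.
Efficiency = m_actual / m_theo = 188 / 234.9 = 80.0 %.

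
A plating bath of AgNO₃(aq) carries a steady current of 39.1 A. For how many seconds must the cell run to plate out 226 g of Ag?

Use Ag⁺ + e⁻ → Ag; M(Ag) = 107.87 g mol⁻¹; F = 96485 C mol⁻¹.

5170 s

n(Ag) = m/M = 226 / 107.87 = 2.095 mol.
Each Ag atom requires 1 electron, so n(e⁻) = 1 × 2.095 = 2.095 mol.
Q = n(e⁻)·F = 2.095 × 96485 = 202100 C.
t = Q/I = 202100 / 39.10 A = 5170 s.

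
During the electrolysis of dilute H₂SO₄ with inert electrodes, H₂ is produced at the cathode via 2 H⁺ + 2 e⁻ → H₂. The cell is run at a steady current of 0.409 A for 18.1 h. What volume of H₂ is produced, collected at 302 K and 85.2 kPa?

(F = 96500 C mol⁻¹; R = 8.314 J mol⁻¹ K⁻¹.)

Q = I·t = 0.4090 A × 65160 s = 26650 C.
n(e⁻) = Q/F = 26650 / 96500 = 0.2762 mol.
2 electrons are transferred per H₂ molecule, so n(H₂) = 0.2762 / 2 = 0.1381 mol.
V = nRT/P = (0.1381 × 8.314 × 302) / (85.2 × 10³ Pa) = 0.00407 m³ = 4.07 L.

4.07 L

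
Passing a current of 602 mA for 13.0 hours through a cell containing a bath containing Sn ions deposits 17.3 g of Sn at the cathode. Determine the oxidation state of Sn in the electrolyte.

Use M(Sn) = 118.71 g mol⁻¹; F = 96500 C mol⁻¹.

+2

Q = I·t = 0.6020 A × 46800 s = 28170 C, so n(e⁻) = 28170/96500 = 0.2920 mol.
n(Sn) deposited = 17.3 / 118.71 = 0.1457 mol.
Electrons per atom = n(e⁻)/n(Sn) = 0.2920 / 0.1457 = 2.00 ≈ 2, so the ion is Sn²⁺.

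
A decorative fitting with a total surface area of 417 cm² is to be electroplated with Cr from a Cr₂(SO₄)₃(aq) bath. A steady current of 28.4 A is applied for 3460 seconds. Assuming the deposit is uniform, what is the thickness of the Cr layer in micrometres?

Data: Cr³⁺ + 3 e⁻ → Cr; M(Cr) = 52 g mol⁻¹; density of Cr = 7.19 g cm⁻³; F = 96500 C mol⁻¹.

58.9 μm

Q = I·t = 28.40 × 3460.0 = 98260 C; n(e⁻) = 1.018 mol.
n(Cr) = n(e⁻)/3 = 0.3394 mol, so m = 0.3394 × 52 = 17.65 g.
Volume = m/ρ = 17.65 / 7.19 = 2.455 cm³.
Thickness = V/A = 2.455 / 417 = 0.00589 cm = 58.9 μm.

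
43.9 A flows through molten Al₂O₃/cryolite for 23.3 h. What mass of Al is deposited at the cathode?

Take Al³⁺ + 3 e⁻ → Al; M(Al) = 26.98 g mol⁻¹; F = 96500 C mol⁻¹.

Q = I·t = 43.90 A × 83880 s = 3682000 C.
n(e⁻) = Q/F = 3682000 / 96500 = 38.16 mol.
Al³⁺ + 3 e⁻ → Al, so n(Al) = n(e⁻)/3 = 12.72 mol.
m = n·M = 12.72 × 26.98 = 343 g.

343 g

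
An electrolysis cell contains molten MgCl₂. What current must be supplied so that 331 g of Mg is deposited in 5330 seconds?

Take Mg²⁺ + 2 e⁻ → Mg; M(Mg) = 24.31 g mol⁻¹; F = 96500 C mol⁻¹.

n(Mg) = 331 / 24.31 = 13.62 mol.
n(e⁻) = 2 × 13.62 = 27.23 mol.
Q = n(e⁻)·F = 27.23 × 96500 = 2628000 C.
I = Q/t = 2628000 / 5330.0 s = 493 A.

493 A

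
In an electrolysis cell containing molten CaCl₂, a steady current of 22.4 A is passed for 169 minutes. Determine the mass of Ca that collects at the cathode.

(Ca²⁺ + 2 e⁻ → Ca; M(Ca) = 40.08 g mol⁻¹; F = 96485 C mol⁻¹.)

Q = I·t = 22.40 A × 10140 s = 227100 C.
n(e⁻) = Q/F = 227100 / 96485 = 2.354 mol.
Ca²⁺ + 2 e⁻ → Ca, so n(Ca) = n(e⁻)/2 = 1.177 mol.
m = n·M = 1.177 × 40.08 = 47.2 g.

47.2 g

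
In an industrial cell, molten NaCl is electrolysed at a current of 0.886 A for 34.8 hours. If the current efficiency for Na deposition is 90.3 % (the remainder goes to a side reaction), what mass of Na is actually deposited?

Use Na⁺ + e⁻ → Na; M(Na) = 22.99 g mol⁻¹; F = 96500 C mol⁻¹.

23.9 g

Q = I·t = 0.8860 × 125280 = 111000 C.
n(e⁻) = 111000/96500 = 1.150 mol; theoretically n(Na) = 1.150/1 = 1.150 mol, m_theo = 26.44 g.
At 90.3 % efficiency, m_actual = 0.903 × 26.44 = 23.9 g.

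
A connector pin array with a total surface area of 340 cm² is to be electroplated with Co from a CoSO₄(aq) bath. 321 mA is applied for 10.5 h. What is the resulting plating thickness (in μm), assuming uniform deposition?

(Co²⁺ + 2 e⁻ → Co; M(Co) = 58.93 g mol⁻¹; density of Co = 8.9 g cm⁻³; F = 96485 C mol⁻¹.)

Q = I·t = 0.3210 × 37800 = 12130 C; n(e⁻) = 0.1258 mol.
n(Co) = n(e⁻)/2 = 0.06288 mol, so m = 0.06288 × 58.93 = 3.705 g.
Volume = m/ρ = 3.705 / 8.9 = 0.4163 cm³.
Thickness = V/A = 0.4163 / 340 = 0.00122 cm = 12.2 μm.

12.2 μm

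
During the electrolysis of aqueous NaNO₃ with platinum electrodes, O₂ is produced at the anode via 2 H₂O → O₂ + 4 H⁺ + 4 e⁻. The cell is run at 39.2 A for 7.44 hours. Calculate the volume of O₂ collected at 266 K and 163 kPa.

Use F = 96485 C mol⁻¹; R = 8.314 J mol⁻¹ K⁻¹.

Q = I·t = 39.20 A × 26784 s = 1050000 C.
n(e⁻) = Q/F = 1050000 / 96485 = 10.88 mol.
4 electrons are transferred per O₂ molecule, so n(O₂) = 10.88 / 4 = 2.720 mol.
V = nRT/P = (2.720 × 8.314 × 266) / (163 × 10³ Pa) = 0.0369 m³ = 36.9 L.

36.9 L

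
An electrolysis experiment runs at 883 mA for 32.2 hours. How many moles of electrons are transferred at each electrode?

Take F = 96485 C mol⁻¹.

1.06 mol

Q = I·t = 0.8830 A × 115920 s = 102400 C.
n(e⁻) = Q/F = 102400 / 96485 = 1.06 mol.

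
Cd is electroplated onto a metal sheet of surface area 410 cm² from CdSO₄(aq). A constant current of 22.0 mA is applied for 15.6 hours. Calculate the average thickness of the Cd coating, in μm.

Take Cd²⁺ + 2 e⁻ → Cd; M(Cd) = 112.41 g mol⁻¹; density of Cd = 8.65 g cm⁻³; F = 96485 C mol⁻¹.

2.03 μm

Q = I·t = 0.02200 × 56160 = 1236 C; n(e⁻) = 0.01281 mol.
n(Cd) = n(e⁻)/2 = 0.006403 mol, so m = 0.006403 × 112.41 = 0.7197 g.
Volume = m/ρ = 0.7197 / 8.65 = 0.08320 cm³.
Thickness = V/A = 0.08320 / 410 = 2.03 × 10⁻⁴ cm = 2.03 μm.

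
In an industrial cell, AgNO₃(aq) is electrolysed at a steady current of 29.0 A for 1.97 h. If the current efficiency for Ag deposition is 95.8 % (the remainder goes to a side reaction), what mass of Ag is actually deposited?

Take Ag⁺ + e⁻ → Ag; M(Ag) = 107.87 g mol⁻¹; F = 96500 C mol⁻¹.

Q = I·t = 29.00 × 7092.0 = 205700 C.
n(e⁻) = 205700/96500 = 2.131 mol; theoretically n(Ag) = 2.131/1 = 2.131 mol, m_theo = 229.9 g.
At 95.8 % efficiency, m_actual = 0.958 × 229.9 = 220 g.

220 g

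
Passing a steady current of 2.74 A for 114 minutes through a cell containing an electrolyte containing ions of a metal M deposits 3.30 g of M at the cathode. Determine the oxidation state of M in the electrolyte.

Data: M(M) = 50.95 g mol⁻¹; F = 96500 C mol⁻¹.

+3

Q = I·t = 2.740 A × 6840.0 s = 18740 C, so n(e⁻) = 18740/96500 = 0.1942 mol.
n(M) deposited = 3.30 / 50.95 = 0.06477 mol.
Electrons per atom = n(e⁻)/n(M) = 0.1942 / 0.06477 = 3.00 ≈ 3, so the ion is M³⁺.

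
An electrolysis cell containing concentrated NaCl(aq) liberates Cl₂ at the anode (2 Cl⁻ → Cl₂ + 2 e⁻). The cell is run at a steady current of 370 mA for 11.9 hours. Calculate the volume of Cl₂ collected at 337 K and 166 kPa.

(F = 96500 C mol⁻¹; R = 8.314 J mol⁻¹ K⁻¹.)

1.39 L

Q = I·t = 0.3700 A × 42840 s = 15850 C.
n(e⁻) = Q/F = 15850 / 96500 = 0.1643 mol.
2 electrons are transferred per Cl₂ molecule, so n(Cl₂) = 0.1643 / 2 = 0.08213 mol.
V = nRT/P = (0.08213 × 8.314 × 337) / (166 × 10³ Pa) = 0.00139 m³ = 1.39 L.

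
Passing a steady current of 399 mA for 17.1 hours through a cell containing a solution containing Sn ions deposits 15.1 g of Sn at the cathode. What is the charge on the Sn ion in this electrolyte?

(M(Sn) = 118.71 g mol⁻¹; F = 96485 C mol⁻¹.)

+2

Q = I·t = 0.3990 A × 61560 s = 24560 C, so n(e⁻) = 24560/96485 = 0.2546 mol.
n(Sn) deposited = 15.1 / 118.71 = 0.1272 mol.
Electrons per atom = n(e⁻)/n(Sn) = 0.2546 / 0.1272 = 2.00 ≈ 2, so the ion is Sn²⁺.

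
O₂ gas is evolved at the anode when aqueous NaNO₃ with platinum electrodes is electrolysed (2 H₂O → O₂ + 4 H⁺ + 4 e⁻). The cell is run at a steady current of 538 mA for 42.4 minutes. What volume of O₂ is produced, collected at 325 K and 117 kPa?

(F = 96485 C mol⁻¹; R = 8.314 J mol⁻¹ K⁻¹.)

Q = I·t = 0.5380 A × 2544.0 s = 1369 C.
n(e⁻) = Q/F = 1369 / 96485 = 0.01419 mol.
4 electrons are transferred per O₂ molecule, so n(O₂) = 0.01419 / 4 = 0.003546 mol.
V = nRT/P = (0.003546 × 8.314 × 325) / (117 × 10³ Pa) = 8.19 × 10⁻⁵ m³ = 0.0819 L.

0.0819 L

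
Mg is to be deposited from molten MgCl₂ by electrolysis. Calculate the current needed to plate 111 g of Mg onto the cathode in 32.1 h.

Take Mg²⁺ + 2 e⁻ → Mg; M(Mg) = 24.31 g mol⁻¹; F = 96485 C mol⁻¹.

7.62 A

n(Mg) = 111 / 24.31 = 4.566 mol.
n(e⁻) = 2 × 4.566 = 9.132 mol.
Q = n(e⁻)·F = 9.132 × 96485 = 881100 C.
I = Q/t = 881100 / 115560 s = 7.62 A.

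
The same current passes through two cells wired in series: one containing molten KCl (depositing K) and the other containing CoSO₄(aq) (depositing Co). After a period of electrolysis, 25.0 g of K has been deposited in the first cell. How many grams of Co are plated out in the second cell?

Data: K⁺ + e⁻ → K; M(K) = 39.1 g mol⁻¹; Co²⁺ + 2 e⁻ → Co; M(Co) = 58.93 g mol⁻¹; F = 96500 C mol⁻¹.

18.8 g

n(K) = 25.0 / 39.1 = 0.6394 mol.
Since K⁺ + e⁻ → K, n(e⁻) passed = 1 × 0.6394 = 0.6394 mol.
Cells in series carry the same charge, so the same 0.6394 mol of electrons passes through cell 2.
Co²⁺ + 2 e⁻ → Co, so n(Co) = 0.6394 / 2 = 0.3197 mol.
m(Co) = 0.3197 × 58.93 = 18.8 g.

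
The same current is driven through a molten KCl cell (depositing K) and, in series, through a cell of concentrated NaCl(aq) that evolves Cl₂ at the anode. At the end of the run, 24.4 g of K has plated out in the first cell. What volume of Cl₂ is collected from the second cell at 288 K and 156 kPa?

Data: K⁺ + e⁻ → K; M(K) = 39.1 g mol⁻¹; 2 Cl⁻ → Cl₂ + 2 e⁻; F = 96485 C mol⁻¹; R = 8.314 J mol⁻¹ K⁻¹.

n(K) = 24.4 / 39.1 = 0.6240 mol, so n(e⁻) = 1 × 0.6240 = 0.6240 mol.
The cells are in series, so the same 0.6240 mol of electrons passes through the second cell.
2 Cl⁻ → Cl₂ + 2 e⁻ — 2 mol e⁻ per mol Cl₂, so n(Cl₂) = 0.6240/2 = 0.3120 mol.
V = nRT/P = (0.3120 × 8.314 × 288) / (156 × 10³) = 0.00479 m³ = 4.79 L.

4.79 L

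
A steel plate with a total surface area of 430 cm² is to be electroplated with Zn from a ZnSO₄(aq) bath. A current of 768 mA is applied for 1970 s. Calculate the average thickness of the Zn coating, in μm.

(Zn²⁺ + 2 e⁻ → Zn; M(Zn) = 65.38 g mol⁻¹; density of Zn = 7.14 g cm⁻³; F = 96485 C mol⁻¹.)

1.67 μm

Q = I·t = 0.7680 × 1970.0 = 1513 C; n(e⁻) = 0.01568 mol.
n(Zn) = n(e⁻)/2 = 0.007840 mol, so m = 0.007840 × 65.38 = 0.5126 g.
Volume = m/ρ = 0.5126 / 7.14 = 0.07179 cm³.
Thickness = V/A = 0.07179 / 430 = 1.67 × 10⁻⁴ cm = 1.67 μm.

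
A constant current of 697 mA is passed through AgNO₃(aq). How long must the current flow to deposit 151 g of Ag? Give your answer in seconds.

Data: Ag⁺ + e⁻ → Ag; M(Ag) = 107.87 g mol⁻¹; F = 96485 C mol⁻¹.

n(Ag) = m/M = 151 / 107.87 = 1.400 mol.
Each Ag atom requires 1 electron, so n(e⁻) = 1 × 1.400 = 1.400 mol.
Q = n(e⁻)·F = 1.400 × 96485 = 135100 C.
t = Q/I = 135100 / 0.6970 A = 193800 s.

1.94 × 10⁵ s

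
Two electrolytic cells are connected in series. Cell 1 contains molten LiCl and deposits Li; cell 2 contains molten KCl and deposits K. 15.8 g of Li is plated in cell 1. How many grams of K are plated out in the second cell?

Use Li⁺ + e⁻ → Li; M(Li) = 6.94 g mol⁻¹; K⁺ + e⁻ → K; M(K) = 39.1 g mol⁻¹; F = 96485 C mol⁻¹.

89.0 g

n(Li) = 15.8 / 6.94 = 2.277 mol.
Since Li⁺ + e⁻ → Li, n(e⁻) passed = 1 × 2.277 = 2.277 mol.
Cells in series carry the same charge, so the same 2.277 mol of electrons passes through cell 2.
K⁺ + e⁻ → K, so n(K) = 2.277 / 1 = 2.277 mol.
m(K) = 2.277 × 39.1 = 89.0 g.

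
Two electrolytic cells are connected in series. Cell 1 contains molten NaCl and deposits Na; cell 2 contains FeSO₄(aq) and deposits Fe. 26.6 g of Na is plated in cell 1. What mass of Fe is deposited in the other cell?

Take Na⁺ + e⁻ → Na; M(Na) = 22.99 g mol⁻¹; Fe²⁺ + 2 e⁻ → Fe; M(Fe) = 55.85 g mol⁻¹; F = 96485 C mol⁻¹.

32.3 g

n(Na) = 26.6 / 22.99 = 1.157 mol.
Since Na⁺ + e⁻ → Na, n(e⁻) passed = 1 × 1.157 = 1.157 mol.
Cells in series carry the same charge, so the same 1.157 mol of electrons passes through cell 2.
Fe²⁺ + 2 e⁻ → Fe, so n(Fe) = 1.157 / 2 = 0.5785 mol.
m(Fe) = 0.5785 × 55.85 = 32.3 g.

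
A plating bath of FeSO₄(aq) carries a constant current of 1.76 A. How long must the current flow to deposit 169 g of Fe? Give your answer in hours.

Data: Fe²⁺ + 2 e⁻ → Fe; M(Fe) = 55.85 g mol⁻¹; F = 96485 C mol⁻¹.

n(Fe) = m/M = 169 / 55.85 = 3.026 mol.
Each Fe atom requires 2 electrons, so n(e⁻) = 2 × 3.026 = 6.052 mol.
Q = n(e⁻)·F = 6.052 × 96485 = 583900 C.
t = Q/I = 583900 / 1.760 A = 331800 s = 92.2 h.

92.2 h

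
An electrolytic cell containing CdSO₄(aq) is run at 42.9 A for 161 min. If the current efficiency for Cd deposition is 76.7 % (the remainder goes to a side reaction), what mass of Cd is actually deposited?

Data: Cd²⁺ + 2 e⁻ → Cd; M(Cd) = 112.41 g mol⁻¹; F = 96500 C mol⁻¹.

185 g

Q = I·t = 42.90 × 9660.0 = 414400 C.
n(e⁻) = 414400/96500 = 4.294 mol; theoretically n(Cd) = 4.294/2 = 2.147 mol, m_theo = 241.4 g.
At 76.7 % efficiency, m_actual = 0.767 × 241.4 = 185 g.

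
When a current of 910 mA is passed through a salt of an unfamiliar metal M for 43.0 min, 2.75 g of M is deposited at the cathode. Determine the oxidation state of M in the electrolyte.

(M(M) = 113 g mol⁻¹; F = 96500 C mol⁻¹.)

+1

Q = I·t = 0.9100 A × 2580.0 s = 2348 C, so n(e⁻) = 2348/96500 = 0.02433 mol.
n(M) deposited = 2.75 / 113 = 0.02434 mol.
Electrons per atom = n(e⁻)/n(M) = 0.02433 / 0.02434 = 1.00 ≈ 1, so the ion is M⁺.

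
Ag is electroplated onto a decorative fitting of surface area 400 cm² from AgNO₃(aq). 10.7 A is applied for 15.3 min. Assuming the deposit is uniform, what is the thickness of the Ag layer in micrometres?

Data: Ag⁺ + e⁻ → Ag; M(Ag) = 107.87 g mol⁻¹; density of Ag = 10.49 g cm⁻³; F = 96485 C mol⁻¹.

Q = I·t = 10.70 × 918.00 = 9823 C; n(e⁻) = 0.1018 mol.
n(Ag) = n(e⁻)/1 = 0.1018 mol, so m = 0.1018 × 107.87 = 10.98 g.
Volume = m/ρ = 10.98 / 10.49 = 1.047 cm³.
Thickness = V/A = 1.047 / 400 = 0.00262 cm = 26.2 μm.

26.2 μm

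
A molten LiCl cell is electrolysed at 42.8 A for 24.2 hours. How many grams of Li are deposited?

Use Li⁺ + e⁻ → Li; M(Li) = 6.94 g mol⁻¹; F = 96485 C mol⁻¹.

268 g

Q = I·t = 42.80 A × 87120 s = 3729000 C.
n(e⁻) = Q/F = 3729000 / 96485 = 38.65 mol.
Li⁺ + e⁻ → Li, so n(Li) = n(e⁻)/1 = 38.65 mol.
m = n·M = 38.65 × 6.94 = 268 g.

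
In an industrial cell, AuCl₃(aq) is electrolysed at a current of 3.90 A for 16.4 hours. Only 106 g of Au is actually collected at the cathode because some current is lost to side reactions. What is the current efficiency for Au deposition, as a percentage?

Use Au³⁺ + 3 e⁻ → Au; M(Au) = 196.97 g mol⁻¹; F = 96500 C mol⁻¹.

Q = I·t = 3.900 × 59040 = 230300 C; n(e⁻) = 230300/96500 = 2.386 mol.
Theoretical n(Au) = n(e⁻)/3 = 0.7954 mol, i.e. m_theo = 0.7954 × 196.97 = 156.7 g.
Efficiency = m_actual / m_theo = 106 / 156.7 = 67.7 %.

67.7 %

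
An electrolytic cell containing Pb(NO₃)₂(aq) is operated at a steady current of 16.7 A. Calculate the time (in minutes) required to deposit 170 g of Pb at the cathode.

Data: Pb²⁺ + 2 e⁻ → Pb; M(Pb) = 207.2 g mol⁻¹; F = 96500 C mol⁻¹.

n(Pb) = m/M = 170 / 207.2 = 0.8205 mol.
Each Pb atom requires 2 electrons, so n(e⁻) = 2 × 0.8205 = 1.641 mol.
Q = n(e⁻)·F = 1.641 × 96500 = 158300 C.
t = Q/I = 158300 / 16.70 A = 9482 s = 158 min.

158 min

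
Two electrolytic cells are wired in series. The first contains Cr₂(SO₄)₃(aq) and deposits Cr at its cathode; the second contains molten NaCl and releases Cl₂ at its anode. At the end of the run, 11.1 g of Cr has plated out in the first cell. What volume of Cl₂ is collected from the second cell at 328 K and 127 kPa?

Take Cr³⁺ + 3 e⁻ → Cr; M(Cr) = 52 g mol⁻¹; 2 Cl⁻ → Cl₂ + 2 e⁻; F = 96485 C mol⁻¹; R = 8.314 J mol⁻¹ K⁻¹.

6.88 L

n(Cr) = 11.1 / 52 = 0.2135 mol, so n(e⁻) = 3 × 0.2135 = 0.6404 mol.
The cells are in series, so the same 0.6404 mol of electrons passes through the second cell.
2 Cl⁻ → Cl₂ + 2 e⁻ — 2 mol e⁻ per mol Cl₂, so n(Cl₂) = 0.6404/2 = 0.3202 mol.
V = nRT/P = (0.3202 × 8.314 × 328) / (127 × 10³) = 0.00688 m³ = 6.88 L.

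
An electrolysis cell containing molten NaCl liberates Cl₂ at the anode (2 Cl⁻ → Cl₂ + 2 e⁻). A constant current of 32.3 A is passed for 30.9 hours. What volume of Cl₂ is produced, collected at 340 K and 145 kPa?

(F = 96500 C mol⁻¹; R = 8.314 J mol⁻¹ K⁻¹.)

Q = I·t = 32.30 A × 111240 s = 3593000 C.
n(e⁻) = Q/F = 3593000 / 96500 = 37.23 mol.
2 electrons are transferred per Cl₂ molecule, so n(Cl₂) = 37.23 / 2 = 18.62 mol.
V = nRT/P = (18.62 × 8.314 × 340) / (145 × 10³ Pa) = 0.363 m³ = 363 L.

363 L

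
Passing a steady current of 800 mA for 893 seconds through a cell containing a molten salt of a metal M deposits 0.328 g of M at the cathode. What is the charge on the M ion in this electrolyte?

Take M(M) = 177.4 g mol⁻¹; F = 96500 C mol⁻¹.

Q = I·t = 0.8000 A × 893.00 s = 714.4 C, so n(e⁻) = 714.4/96500 = 0.007403 mol.
n(M) deposited = 0.328 / 177.4 = 0.001849 mol.
Electrons per atom = n(e⁻)/n(M) = 0.007403 / 0.001849 = 4.00 ≈ 4, so the ion is M⁴⁺.

+4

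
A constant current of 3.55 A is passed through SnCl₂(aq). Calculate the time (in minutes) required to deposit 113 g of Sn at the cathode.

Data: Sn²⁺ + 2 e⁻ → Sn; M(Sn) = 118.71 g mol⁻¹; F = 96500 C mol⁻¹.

863 min

n(Sn) = m/M = 113 / 118.71 = 0.9519 mol.
Each Sn atom requires 2 electrons, so n(e⁻) = 2 × 0.9519 = 1.904 mol.
Q = n(e⁻)·F = 1.904 × 96500 = 183700 C.
t = Q/I = 183700 / 3.550 A = 51750 s = 863 min.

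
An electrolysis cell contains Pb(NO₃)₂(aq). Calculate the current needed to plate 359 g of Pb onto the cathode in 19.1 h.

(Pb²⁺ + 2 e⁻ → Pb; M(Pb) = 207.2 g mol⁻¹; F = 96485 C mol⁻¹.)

4.86 A

n(Pb) = 359 / 207.2 = 1.733 mol.
n(e⁻) = 2 × 1.733 = 3.465 mol.
Q = n(e⁻)·F = 3.465 × 96485 = 334300 C.
I = Q/t = 334300 / 68760 s = 4.86 A.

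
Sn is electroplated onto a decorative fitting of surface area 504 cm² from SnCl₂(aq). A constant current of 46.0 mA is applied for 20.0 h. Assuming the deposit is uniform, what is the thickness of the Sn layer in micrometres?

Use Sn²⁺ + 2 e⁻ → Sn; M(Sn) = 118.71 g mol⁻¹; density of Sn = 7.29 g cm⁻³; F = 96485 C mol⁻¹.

Q = I·t = 0.04600 × 72000 = 3312 C; n(e⁻) = 0.03433 mol.
n(Sn) = n(e⁻)/2 = 0.01716 mol, so m = 0.01716 × 118.71 = 2.037 g.
Volume = m/ρ = 2.037 / 7.29 = 0.2795 cm³.
Thickness = V/A = 0.2795 / 504 = 5.55 × 10⁻⁴ cm = 5.55 μm.

5.55 μm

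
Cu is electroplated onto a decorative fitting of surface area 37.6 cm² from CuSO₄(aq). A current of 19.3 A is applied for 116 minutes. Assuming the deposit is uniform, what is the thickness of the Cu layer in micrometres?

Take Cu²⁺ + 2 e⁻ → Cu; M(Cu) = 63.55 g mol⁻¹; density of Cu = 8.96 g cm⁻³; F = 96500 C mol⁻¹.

1310 μm

Q = I·t = 19.30 × 6960.0 = 134300 C; n(e⁻) = 1.392 mol.
n(Cu) = n(e⁻)/2 = 0.6960 mol, so m = 0.6960 × 63.55 = 44.23 g.
Volume = m/ρ = 44.23 / 8.96 = 4.936 cm³.
Thickness = V/A = 4.936 / 37.6 = 0.131 cm = 1310 μm.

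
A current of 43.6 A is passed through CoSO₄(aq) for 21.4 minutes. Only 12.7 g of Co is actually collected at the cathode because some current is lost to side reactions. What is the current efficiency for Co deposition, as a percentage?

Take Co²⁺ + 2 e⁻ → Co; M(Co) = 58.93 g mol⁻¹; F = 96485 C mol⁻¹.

74.3 %

Q = I·t = 43.60 × 1284.0 = 55980 C; n(e⁻) = 55980/96485 = 0.5802 mol.
Theoretical n(Co) = n(e⁻)/2 = 0.2901 mol, i.e. m_theo = 0.2901 × 58.93 = 17.10 g.
Efficiency = m_actual / m_theo = 12.7 / 17.10 = 74.3 %.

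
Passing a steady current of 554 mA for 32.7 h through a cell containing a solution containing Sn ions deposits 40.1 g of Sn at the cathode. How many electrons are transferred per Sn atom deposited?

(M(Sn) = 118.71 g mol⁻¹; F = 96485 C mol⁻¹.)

2

Q = I·t = 0.5540 A × 117720 s = 65220 C, so n(e⁻) = 65220/96485 = 0.6759 mol.
n(Sn) deposited = 40.1 / 118.71 = 0.3378 mol.
Electrons per atom = n(e⁻)/n(Sn) = 0.6759 / 0.3378 = 2.00 ≈ 2, so the ion is Sn²⁺.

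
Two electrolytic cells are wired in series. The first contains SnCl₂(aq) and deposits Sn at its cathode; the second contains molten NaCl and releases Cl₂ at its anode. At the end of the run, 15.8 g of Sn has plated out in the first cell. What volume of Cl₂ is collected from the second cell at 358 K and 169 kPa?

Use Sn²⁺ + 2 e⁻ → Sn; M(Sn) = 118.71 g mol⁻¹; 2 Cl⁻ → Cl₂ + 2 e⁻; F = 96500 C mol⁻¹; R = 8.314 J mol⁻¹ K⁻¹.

n(Sn) = 15.8 / 118.71 = 0.1331 mol, so n(e⁻) = 2 × 0.1331 = 0.2662 mol.
The cells are in series, so the same 0.2662 mol of electrons passes through the second cell.
2 Cl⁻ → Cl₂ + 2 e⁻ — 2 mol e⁻ per mol Cl₂, so n(Cl₂) = 0.2662/2 = 0.1331 mol.
V = nRT/P = (0.1331 × 8.314 × 358) / (169 × 10³) = 0.00234 m³ = 2.34 L.

2.34 L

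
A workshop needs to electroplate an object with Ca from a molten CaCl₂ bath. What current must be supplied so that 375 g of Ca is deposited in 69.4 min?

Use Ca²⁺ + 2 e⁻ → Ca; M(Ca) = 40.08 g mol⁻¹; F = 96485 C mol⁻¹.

434 A

n(Ca) = 375 / 40.08 = 9.356 mol.
n(e⁻) = 2 × 9.356 = 18.71 mol.
Q = n(e⁻)·F = 18.71 × 96485 = 1805000 C.
I = Q/t = 1805000 / 4164.0 s = 434 A.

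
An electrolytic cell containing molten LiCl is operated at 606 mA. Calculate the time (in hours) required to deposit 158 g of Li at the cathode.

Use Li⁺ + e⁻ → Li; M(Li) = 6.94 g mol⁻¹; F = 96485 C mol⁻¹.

n(Li) = m/M = 158 / 6.94 = 22.77 mol.
Each Li atom requires 1 electron, so n(e⁻) = 1 × 22.77 = 22.77 mol.
Q = n(e⁻)·F = 22.77 × 96485 = 2197000 C.
t = Q/I = 2197000 / 0.6060 A = 3625000 s = 1010 h.

1010 h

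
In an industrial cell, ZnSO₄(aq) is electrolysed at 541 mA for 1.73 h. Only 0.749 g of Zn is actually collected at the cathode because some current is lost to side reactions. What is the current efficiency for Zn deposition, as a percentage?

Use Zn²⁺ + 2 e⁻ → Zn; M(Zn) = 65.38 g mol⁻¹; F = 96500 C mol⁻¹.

65.6 %

Q = I·t = 0.5410 × 6228.0 = 3369 C; n(e⁻) = 3369/96500 = 0.03492 mol.
Theoretical n(Zn) = n(e⁻)/2 = 0.01746 mol, i.e. m_theo = 0.01746 × 65.38 = 1.141 g.
Efficiency = m_actual / m_theo = 0.749 / 1.141 = 65.6 %.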